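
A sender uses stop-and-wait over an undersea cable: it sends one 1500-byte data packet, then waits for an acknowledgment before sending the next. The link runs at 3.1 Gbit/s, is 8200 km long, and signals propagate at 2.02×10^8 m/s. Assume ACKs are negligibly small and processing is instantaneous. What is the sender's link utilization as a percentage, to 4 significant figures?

t_tx = L/R = 12000/3100000000 = 3.87097e-06 s.
t_prop = 8200000/202000000 = 0.0405941 s; RTT = 0.0811881 s.
Cycle = t_tx + RTT = 0.081192 s.
Utilization = t_tx / cycle = 3.87097e-06/0.081192 = 0.004768 %.

0.004768 %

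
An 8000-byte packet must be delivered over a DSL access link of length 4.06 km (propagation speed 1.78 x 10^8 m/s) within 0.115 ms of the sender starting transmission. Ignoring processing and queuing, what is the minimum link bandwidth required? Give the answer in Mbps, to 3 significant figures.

694 Mbps

L = 64000 bits.
Propagation delay = 4060 / 178000000 = 0.022809 ms.
Transmission budget = 0.115 − 0.022809 = 0.092191 ms.
R ≥ L / t_tx = 64000 bits / 9.2191e-05 s = 694 Mbps.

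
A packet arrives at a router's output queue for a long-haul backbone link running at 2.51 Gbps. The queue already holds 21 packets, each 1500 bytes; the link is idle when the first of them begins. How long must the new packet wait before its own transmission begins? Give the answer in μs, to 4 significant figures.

100.4 μs

Each queued packet: L/R = 12000/2510000000 = 4.78088 μs.
21 queued → 100.398 μs.
Queuing delay = 100.4 μs.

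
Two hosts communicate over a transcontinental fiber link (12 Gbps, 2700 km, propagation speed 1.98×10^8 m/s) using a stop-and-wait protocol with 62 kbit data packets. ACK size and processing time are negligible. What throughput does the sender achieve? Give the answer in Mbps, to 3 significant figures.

2.27 Mbps

t_tx = L/R = 62000/12000000000 = 5.16667e-06 s.
t_prop = 2700000/198000000 = 0.0136364 s; RTT = 0.0272727 s.
Cycle = t_tx + RTT = 0.0272779 s.
Throughput = L / cycle = 62000 / 0.0272779 = 2.27 Mbps.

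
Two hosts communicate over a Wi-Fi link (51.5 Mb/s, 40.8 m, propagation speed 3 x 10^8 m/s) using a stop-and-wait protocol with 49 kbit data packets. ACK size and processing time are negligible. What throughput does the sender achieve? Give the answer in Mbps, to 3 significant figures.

51.5 Mbps

t_tx = L/R = 49000/51500000 = 0.000951456 s.
t_prop = 40.8/300000000 = 1.36e-07 s; RTT = 2.72e-07 s.
Cycle = t_tx + RTT = 0.000951728 s.
Throughput = L / cycle = 49000 / 0.000951728 = 51.5 Mbps.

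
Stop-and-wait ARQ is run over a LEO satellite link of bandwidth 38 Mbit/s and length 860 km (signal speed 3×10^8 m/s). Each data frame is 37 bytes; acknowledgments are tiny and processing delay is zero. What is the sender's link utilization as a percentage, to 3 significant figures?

t_tx = L/R = 296/38000000 = 7.78947e-06 s.
t_prop = 860000/300000000 = 0.00286667 s; RTT = 0.00573333 s.
Cycle = t_tx + RTT = 0.00574112 s.
Utilization = t_tx / cycle = 7.78947e-06/0.00574112 = 0.136 %.

0.136 %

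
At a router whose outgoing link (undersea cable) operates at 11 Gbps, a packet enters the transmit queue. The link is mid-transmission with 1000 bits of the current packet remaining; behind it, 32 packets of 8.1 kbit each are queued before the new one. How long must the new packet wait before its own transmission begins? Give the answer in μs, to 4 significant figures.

Each queued packet: L/R = 8100/11000000000 = 0.736364 μs.
32 queued → 23.5636 μs.
Plus remaining 1000 bits of current packet: 0.0909091 μs.
Queuing delay = 23.65 μs.

23.65 μs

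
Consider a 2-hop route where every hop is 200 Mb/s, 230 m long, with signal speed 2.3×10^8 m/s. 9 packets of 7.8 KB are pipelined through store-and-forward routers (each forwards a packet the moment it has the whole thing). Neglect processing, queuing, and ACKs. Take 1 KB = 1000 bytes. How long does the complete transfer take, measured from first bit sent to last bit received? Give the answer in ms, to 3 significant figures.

3.12 ms

Per-hop transmission t_tx = L/R = 62400/200000000 = 0.312 ms.
Per-hop propagation t_prop = 230/2.3e+08 = 0.001 ms.
Pipeline fill: first packet needs 2·t_tx to clear all hops; remaining 8 packets each add one t_tx.
Total = (2+9-1)·t_tx + 2·t_prop = 10·0.312 + 2·0.001 = 3.12 ms.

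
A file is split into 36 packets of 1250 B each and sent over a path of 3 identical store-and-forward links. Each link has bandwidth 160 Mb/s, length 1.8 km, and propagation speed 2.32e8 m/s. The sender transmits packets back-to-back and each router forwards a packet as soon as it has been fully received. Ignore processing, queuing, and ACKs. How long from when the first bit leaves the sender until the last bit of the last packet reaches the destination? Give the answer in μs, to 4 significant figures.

Per-hop transmission t_tx = L/R = 10000/160000000 = 62.5 μs.
Per-hop propagation t_prop = 1800/2.32e+08 = 7.75862 μs.
Pipeline fill: first packet needs 3·t_tx to clear all hops; remaining 35 packets each add one t_tx.
Total = (3+36-1)·t_tx + 3·t_prop = 38·62.5 + 3·7.75862 = 2398 μs.

2398 μs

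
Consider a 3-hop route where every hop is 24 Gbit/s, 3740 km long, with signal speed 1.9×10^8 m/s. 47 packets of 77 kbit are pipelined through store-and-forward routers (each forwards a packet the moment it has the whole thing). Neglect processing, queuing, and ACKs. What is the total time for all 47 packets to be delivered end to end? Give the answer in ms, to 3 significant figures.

59.2 ms

Per-hop transmission t_tx = L/R = 77000/24000000000 = 0.00320833 ms.
Per-hop propagation t_prop = 3740000/190000000 = 19.6842 ms.
Pipeline fill: first packet needs 3·t_tx to clear all hops; remaining 46 packets each add one t_tx.
Total = (3+47-1)·t_tx + 3·t_prop = 49·0.00320833 + 3·19.6842 = 59.2 ms.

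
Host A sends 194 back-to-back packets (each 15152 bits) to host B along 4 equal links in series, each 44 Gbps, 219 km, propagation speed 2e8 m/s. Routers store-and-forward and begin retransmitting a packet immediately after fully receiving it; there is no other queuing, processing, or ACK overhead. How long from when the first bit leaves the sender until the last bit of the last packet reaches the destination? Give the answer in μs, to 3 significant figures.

4450 μs

Per-hop transmission t_tx = L/R = 15152/44000000000 = 0.344364 μs.
Per-hop propagation t_prop = 219000/200000000 = 1095 μs.
Pipeline fill: first packet needs 4·t_tx to clear all hops; remaining 193 packets each add one t_tx.
Total = (4+194-1)·t_tx + 4·t_prop = 197·0.344364 + 4·1095 = 4450 μs.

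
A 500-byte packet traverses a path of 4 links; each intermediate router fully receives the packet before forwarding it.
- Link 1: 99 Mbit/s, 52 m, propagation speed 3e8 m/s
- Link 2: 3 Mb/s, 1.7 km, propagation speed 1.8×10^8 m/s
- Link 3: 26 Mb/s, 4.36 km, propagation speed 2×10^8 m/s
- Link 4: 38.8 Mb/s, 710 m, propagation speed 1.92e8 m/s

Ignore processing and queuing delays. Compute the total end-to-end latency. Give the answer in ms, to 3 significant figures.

1.67 ms

L = 500 × 8 = 4000 bits.
Transmission delays (L/R per hop): 0.040404, 1.33333, 0.153846, 0.103093 ms; sum = 1.63068 ms.
Propagation delays (d/s per hop): 0.000173333, 0.00944444, 0.0218, 0.00369792 ms; sum = 0.0351157 ms.
End-to-end = 1.67 ms.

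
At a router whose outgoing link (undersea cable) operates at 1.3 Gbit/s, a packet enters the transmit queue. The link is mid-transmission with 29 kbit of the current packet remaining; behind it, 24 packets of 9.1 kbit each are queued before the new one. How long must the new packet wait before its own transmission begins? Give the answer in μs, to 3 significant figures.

190 μs

Each queued packet: L/R = 9100/1300000000 = 7 μs.
24 queued → 168 μs.
Plus remaining 29000 bits of current packet: 22.3077 μs.
Queuing delay = 190 μs.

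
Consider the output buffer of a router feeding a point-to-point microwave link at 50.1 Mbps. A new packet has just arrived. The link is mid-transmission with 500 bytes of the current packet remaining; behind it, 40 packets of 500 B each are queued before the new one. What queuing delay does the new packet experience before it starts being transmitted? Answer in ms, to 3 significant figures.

3.27 ms

Each queued packet: L/R = 4000/50100000 = 0.0798403 ms.
40 queued → 3.19361 ms.
Plus remaining 4000 bits of current packet: 0.0798403 ms.
Queuing delay = 3.27 ms.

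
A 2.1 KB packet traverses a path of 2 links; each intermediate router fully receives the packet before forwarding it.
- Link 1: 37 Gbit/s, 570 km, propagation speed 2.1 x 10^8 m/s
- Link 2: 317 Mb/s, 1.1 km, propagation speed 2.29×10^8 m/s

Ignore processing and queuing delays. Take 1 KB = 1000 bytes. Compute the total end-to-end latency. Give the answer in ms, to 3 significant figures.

2.77 ms

L = 16800 bits.
Transmission delays (L/R per hop): 0.000454054, 0.0529968 ms; sum = 0.0534509 ms.
Propagation delays (d/s per hop): 2.71429, 0.00480349 ms; sum = 2.71909 ms.
End-to-end = 2.77 ms.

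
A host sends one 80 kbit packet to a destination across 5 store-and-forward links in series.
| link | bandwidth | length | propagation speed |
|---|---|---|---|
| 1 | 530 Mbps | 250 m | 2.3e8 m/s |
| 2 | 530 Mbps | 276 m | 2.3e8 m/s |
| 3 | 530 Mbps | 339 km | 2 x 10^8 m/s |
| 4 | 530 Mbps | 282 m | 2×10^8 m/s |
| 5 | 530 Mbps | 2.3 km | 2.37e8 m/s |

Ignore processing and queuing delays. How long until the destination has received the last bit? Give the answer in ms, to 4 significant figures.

L = 80000 bits.
Transmission delay per hop = L/R = 80000/530000000 = 0.150943 ms; 5 hops → 0.754717 ms.
Propagation delays (d/s per hop): 0.00108696, 0.0012, 1.695, 0.00141, 0.00970464 ms; sum = 1.7084 ms.
End-to-end = 2.463 ms.

2.463 ms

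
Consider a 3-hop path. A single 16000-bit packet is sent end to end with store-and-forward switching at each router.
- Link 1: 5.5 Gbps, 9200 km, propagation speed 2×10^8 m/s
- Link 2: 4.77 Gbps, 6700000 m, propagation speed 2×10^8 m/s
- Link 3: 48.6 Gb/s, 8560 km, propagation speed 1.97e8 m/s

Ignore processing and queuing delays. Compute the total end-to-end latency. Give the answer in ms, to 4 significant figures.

123.0 ms

Transmission delays (L/R per hop): 0.00290909, 0.0033543, 0.000329218 ms; sum = 0.00659261 ms.
Propagation delays (d/s per hop): 46, 33.5, 43.4518 ms; sum = 122.952 ms.
End-to-end = 123.0 ms.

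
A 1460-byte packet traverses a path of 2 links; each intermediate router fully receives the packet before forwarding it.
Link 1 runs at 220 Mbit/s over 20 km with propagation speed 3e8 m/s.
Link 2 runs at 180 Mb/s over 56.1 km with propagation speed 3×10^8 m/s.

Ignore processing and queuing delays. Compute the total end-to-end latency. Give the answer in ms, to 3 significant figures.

0.372 ms

L = 1460 × 8 = 11680 bits.
Transmission delays (L/R per hop): 0.0530909, 0.0648889 ms; sum = 0.11798 ms.
Propagation delays (d/s per hop): 0.0666667, 0.187 ms; sum = 0.253667 ms.
End-to-end = 0.372 ms.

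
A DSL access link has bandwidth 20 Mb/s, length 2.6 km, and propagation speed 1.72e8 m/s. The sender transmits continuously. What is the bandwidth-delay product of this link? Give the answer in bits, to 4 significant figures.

302.3 bits

Propagation delay = 2600 / 172000000 = 1.51163e-05 s.
BDP = R × t_prop = 20000000 × 1.51163e-05 = 302.326 bits.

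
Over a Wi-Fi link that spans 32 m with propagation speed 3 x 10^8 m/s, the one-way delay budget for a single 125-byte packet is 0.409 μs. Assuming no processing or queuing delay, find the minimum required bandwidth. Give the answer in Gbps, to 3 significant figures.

3.31 Gbps

L = 1000 bits.
Propagation delay = 32 / 300000000 = 0.106667 μs.
Transmission budget = 0.409 − 0.106667 = 0.302333 μs.
R ≥ L / t_tx = 1000 bits / 3.02333e-07 s = 3.31 Gbps.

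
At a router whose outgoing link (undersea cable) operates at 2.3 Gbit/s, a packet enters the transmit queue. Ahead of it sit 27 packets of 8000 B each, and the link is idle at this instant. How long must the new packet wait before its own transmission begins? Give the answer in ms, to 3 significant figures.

0.751 ms

Each queued packet: L/R = 64000/2300000000 = 0.0278261 ms.
27 queued → 0.751304 ms.
Queuing delay = 0.751 ms.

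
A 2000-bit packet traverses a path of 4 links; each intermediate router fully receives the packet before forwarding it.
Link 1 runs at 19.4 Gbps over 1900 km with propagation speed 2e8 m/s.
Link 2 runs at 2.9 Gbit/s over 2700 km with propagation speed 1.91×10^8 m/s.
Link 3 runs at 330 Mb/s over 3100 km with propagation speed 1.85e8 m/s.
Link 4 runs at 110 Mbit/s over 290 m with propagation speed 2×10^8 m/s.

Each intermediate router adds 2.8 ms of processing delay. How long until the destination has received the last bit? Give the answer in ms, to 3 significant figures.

48.8 ms

Transmission delays (L/R per hop): 0.000103093, 0.000689655, 0.00606061, 0.0181818 ms; sum = 0.0250352 ms.
Propagation delays (d/s per hop): 9.5, 14.1361, 16.7568, 0.00145 ms; sum = 40.3943 ms.
Processing at 3 router(s): 3 × 2.8 ms = 8.4 ms.
End-to-end = 48.8 ms.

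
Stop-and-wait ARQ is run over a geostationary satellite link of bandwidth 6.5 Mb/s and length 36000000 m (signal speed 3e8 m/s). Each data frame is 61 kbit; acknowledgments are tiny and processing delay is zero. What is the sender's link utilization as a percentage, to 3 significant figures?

t_tx = L/R = 61000/6500000 = 0.00938462 s.
t_prop = 36000000/300000000 = 0.12 s; RTT = 0.24 s.
Cycle = t_tx + RTT = 0.249385 s.
Utilization = t_tx / cycle = 0.00938462/0.249385 = 3.76 %.

3.76 %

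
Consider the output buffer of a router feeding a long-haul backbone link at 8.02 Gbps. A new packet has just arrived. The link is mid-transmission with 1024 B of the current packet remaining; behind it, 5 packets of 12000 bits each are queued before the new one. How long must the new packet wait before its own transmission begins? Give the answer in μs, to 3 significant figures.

8.50 μs

Each queued packet: L/R = 12000/8020000000 = 1.49626 μs.
5 queued → 7.4813 μs.
Plus remaining 8192 bits of current packet: 1.02145 μs.
Queuing delay = 8.50 μs.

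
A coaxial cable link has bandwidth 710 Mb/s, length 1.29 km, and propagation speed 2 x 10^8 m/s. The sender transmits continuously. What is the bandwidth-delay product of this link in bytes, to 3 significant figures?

Propagation delay = 1290 / 200000000 = 6.45e-06 s.
BDP = R × t_prop = 710000000 × 6.45e-06 = 4579.5 bits.
In bytes: 4579.5/8 = 572 bytes.

572 bytes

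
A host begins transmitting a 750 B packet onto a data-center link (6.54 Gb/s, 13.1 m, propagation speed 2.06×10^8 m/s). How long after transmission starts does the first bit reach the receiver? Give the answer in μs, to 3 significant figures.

First bit experiences only propagation delay: d/s = 13.1/206000000 = 0.0636 μs.

0.0636 μs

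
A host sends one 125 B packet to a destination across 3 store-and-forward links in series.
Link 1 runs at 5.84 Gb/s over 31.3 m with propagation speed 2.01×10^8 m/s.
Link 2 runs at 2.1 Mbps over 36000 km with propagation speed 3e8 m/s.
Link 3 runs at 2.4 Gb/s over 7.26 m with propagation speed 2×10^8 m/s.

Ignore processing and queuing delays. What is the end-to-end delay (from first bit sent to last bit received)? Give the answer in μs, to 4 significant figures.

120500 μs

L = 125 × 8 = 1000 bits.
Transmission delays (L/R per hop): 0.171233, 476.19, 0.416667 μs; sum = 476.778 μs.
Propagation delays (d/s per hop): 0.155721, 120000, 0.0363 μs; sum = 120000 μs.
End-to-end = 120500 μs.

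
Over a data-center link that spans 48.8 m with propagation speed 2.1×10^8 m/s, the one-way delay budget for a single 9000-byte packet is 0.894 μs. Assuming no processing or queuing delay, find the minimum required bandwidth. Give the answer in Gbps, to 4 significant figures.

108.8 Gbps

L = 72000 bits.
Propagation delay = 48.8 / 210000000 = 0.232381 μs.
Transmission budget = 0.894 − 0.232381 = 0.661619 μs.
R ≥ L / t_tx = 72000 bits / 6.61619e-07 s = 108.8 Gbps.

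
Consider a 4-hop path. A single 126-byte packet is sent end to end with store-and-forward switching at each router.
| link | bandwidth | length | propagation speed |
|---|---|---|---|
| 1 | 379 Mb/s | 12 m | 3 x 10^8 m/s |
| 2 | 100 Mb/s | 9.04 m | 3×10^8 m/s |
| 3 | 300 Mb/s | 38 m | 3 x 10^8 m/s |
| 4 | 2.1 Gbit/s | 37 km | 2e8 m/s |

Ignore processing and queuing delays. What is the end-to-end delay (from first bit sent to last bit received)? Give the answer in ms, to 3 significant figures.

0.202 ms

L = 126 × 8 = 1008 bits.
Transmission delays (L/R per hop): 0.00265963, 0.01008, 0.00336, 0.00048 ms; sum = 0.0165796 ms.
Propagation delays (d/s per hop): 4e-05, 3.01333e-05, 0.000126667, 0.185 ms; sum = 0.185197 ms.
End-to-end = 0.202 ms.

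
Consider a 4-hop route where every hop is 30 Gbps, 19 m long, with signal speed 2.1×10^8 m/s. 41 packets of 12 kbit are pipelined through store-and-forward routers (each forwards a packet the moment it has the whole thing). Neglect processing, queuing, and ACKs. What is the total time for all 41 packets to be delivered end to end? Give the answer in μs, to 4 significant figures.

17.96 μs

Per-hop transmission t_tx = L/R = 12000/30000000000 = 0.4 μs.
Per-hop propagation t_prop = 19/210000000 = 0.0904762 μs.
Pipeline fill: first packet needs 4·t_tx to clear all hops; remaining 40 packets each add one t_tx.
Total = (4+41-1)·t_tx + 4·t_prop = 44·0.4 + 4·0.0904762 = 17.96 μs.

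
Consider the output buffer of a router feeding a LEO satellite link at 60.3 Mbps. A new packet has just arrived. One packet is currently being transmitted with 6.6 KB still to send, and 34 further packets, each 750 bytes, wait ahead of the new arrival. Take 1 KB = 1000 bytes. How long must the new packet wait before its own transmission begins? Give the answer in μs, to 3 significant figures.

4260 μs

Each queued packet: L/R = 6000/60300000 = 99.5025 μs.
34 queued → 3383.08 μs.
Plus remaining 52800 bits of current packet: 875.622 μs.
Queuing delay = 4260 μs.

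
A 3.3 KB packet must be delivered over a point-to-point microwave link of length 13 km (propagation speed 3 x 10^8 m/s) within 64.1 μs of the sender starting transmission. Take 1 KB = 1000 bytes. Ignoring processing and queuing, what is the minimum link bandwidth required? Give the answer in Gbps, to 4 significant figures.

L = 26400 bits.
Propagation delay = 13000 / 300000000 = 43.3333 μs.
Transmission budget = 64.1 − 43.3333 = 20.7667 μs.
R ≥ L / t_tx = 26400 bits / 2.07667e-05 s = 1.271 Gbps.

1.271 Gbps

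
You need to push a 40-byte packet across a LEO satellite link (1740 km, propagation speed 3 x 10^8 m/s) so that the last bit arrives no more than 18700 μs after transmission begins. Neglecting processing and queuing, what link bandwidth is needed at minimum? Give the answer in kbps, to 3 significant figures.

L = 320 bits.
Propagation delay = 1740000 / 300000000 = 5800 μs.
Transmission budget = 18700 − 5800 = 12900 μs.
R ≥ L / t_tx = 320 bits / 0.0129 s = 24.8 kbps.

24.8 kbps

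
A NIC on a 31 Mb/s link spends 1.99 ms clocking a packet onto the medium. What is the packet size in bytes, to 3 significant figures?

L = R × t_tx = 31000000 b/s × 0.00199 s = 61690 bits.
In bytes: 61690 / 8 = 7710 bytes.

7710 bytes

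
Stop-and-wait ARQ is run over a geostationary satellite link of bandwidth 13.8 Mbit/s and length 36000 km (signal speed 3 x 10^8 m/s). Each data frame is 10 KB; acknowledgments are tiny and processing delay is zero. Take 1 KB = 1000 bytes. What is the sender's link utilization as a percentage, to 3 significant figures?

2.36 %

t_tx = L/R = 80000/13800000 = 0.0057971 s.
t_prop = 36000000/300000000 = 0.12 s; RTT = 0.24 s.
Cycle = t_tx + RTT = 0.245797 s.
Utilization = t_tx / cycle = 0.0057971/0.245797 = 2.36 %.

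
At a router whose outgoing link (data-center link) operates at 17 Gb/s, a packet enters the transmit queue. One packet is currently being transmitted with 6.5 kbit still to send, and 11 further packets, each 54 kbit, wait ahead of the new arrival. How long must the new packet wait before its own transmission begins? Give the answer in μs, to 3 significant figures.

35.3 μs

Each queued packet: L/R = 54000/17000000000 = 3.17647 μs.
11 queued → 34.9412 μs.
Plus remaining 6500 bits of current packet: 0.382353 μs.
Queuing delay = 35.3 μs.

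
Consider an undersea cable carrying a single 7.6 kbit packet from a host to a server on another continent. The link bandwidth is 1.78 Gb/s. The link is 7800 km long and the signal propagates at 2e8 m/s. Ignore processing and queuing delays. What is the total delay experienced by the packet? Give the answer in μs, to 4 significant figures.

L = 7600 bits.
Transmission delay = L/R = 7600 / 1780000000 = 4.26966 μs.
Propagation delay = d/s = 7800000 m / 200000000 m/s = 39000 μs.
Total = 39000 μs.

39000 μs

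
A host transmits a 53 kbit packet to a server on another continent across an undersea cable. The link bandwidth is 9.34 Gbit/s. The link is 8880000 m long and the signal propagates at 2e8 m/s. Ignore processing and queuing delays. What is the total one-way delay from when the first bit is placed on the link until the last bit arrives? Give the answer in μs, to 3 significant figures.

L = 53000 bits.
Transmission delay = L/R = 53000 / 9340000000 = 5.67452 μs.
Propagation delay = d/s = 8880000 m / 200000000 m/s = 44400 μs.
Total = 44400 μs.

44400 μs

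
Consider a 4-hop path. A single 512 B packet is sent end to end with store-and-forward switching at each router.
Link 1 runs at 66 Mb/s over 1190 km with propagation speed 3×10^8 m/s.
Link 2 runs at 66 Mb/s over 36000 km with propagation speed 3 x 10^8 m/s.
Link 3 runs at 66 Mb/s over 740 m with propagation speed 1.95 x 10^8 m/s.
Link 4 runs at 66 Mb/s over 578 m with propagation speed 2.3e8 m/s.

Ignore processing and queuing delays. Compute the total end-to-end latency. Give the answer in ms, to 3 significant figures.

L = 512 × 8 = 4096 bits.
Transmission delay per hop = L/R = 4096/66000000 = 0.0620606 ms; 4 hops → 0.248242 ms.
Propagation delays (d/s per hop): 3.96667, 120, 0.00379487, 0.00251304 ms; sum = 123.973 ms.
End-to-end = 124 ms.

124 ms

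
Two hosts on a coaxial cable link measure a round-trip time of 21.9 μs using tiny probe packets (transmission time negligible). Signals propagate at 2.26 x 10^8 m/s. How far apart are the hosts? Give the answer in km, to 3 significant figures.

One-way propagation = RTT/2 = 10.95 μs.
d = s × t = 2.26e+08 × 1.095e-05 = 2.47 km.

2.47 km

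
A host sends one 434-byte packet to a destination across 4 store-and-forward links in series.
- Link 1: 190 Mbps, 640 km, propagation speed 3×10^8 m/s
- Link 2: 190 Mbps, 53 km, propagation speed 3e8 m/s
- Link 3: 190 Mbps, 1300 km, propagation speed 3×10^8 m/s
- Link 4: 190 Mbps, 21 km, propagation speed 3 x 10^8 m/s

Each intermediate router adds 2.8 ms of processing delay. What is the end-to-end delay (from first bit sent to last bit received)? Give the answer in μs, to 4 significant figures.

L = 434 × 8 = 3472 bits.
Transmission delay per hop = L/R = 3472/190000000 = 18.2737 μs; 4 hops → 73.0947 μs.
Propagation delays (d/s per hop): 2133.33, 176.667, 4333.33, 70 μs; sum = 6713.33 μs.
Processing at 3 router(s): 3 × 2.8 ms = 8400 μs.
End-to-end = 15190 μs.

15190 μs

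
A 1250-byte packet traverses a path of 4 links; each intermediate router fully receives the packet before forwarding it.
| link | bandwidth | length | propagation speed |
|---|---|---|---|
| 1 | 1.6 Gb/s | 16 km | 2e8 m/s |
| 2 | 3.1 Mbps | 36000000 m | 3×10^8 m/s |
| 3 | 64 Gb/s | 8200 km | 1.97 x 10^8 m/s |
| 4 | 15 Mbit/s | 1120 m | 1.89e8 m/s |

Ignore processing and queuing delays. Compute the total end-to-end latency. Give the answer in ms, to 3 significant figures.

L = 1250 × 8 = 10000 bits.
Transmission delays (L/R per hop): 0.00625, 3.22581, 0.00015625, 0.666667 ms; sum = 3.89888 ms.
Propagation delays (d/s per hop): 0.08, 120, 41.6244, 0.00592593 ms; sum = 161.71 ms.
End-to-end = 166 ms.

166 ms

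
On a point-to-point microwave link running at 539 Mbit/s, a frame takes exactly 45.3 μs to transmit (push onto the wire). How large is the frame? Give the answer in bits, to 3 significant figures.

24400 bits

L = R × t_tx = 539000000 b/s × 4.53e-05 s = 24416.7 bits.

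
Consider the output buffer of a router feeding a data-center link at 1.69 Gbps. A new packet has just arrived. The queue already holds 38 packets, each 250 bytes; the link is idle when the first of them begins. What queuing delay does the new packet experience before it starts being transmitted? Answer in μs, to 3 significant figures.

Each queued packet: L/R = 2000/1690000000 = 1.18343 μs.
38 queued → 44.9704 μs.
Queuing delay = 45.0 μs.

45.0 μs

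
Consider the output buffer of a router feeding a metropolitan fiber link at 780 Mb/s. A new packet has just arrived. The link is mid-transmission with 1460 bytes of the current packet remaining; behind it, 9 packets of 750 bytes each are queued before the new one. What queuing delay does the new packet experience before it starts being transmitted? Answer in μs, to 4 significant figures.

84.21 μs

Each queued packet: L/R = 6000/780000000 = 7.69231 μs.
9 queued → 69.2308 μs.
Plus remaining 11680 bits of current packet: 14.9744 μs.
Queuing delay = 84.21 μs.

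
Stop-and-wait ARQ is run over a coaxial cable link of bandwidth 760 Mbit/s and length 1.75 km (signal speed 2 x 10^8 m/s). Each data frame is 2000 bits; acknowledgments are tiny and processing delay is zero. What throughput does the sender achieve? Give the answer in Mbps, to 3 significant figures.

99.3 Mbps

t_tx = L/R = 2000/760000000 = 2.63158e-06 s.
t_prop = 1750/200000000 = 8.75e-06 s; RTT = 1.75e-05 s.
Cycle = t_tx + RTT = 2.01316e-05 s.
Throughput = L / cycle = 2000 / 2.01316e-05 = 99.3 Mbps.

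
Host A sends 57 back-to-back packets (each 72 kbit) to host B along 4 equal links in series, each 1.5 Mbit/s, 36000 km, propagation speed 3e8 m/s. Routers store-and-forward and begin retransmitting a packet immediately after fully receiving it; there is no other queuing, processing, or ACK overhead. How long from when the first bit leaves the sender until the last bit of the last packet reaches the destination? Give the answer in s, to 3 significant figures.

3.36 s

Per-hop transmission t_tx = L/R = 72000/1500000 = 0.048 s.
Per-hop propagation t_prop = 36000000/300000000 = 0.12 s.
Pipeline fill: first packet needs 4·t_tx to clear all hops; remaining 56 packets each add one t_tx.
Total = (4+57-1)·t_tx + 4·t_prop = 60·0.048 + 4·0.12 = 3.36 s.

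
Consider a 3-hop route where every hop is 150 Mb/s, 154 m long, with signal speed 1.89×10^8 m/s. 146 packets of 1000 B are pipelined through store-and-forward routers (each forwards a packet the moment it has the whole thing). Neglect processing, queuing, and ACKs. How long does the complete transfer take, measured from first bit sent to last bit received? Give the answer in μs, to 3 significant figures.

Per-hop transmission t_tx = L/R = 8000/150000000 = 53.3333 μs.
Per-hop propagation t_prop = 154/189000000 = 0.814815 μs.
Pipeline fill: first packet needs 3·t_tx to clear all hops; remaining 145 packets each add one t_tx.
Total = (3+146-1)·t_tx + 3·t_prop = 148·53.3333 + 3·0.814815 = 7900 μs.

7900 μs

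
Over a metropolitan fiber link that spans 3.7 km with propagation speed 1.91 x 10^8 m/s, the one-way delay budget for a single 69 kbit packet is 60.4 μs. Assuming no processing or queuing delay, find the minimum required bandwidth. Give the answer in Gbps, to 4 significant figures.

Propagation delay = 3700 / 191000000 = 19.3717 μs.
Transmission budget = 60.4 − 19.3717 = 41.0283 μs.
R ≥ L / t_tx = 69000 bits / 4.10283e-05 s = 1.682 Gbps.

1.682 Gbps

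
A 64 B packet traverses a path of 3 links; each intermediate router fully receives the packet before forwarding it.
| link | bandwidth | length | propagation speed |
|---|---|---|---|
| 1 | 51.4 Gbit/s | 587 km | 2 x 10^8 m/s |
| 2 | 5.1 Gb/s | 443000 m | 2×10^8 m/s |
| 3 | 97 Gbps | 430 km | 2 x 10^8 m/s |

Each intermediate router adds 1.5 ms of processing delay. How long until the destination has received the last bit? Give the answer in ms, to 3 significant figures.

L = 64 × 8 = 512 bits.
Transmission delays (L/R per hop): 9.96109e-06, 0.000100392, 5.27835e-06 ms; sum = 0.000115632 ms.
Propagation delays (d/s per hop): 2.935, 2.215, 2.15 ms; sum = 7.3 ms.
Processing at 2 router(s): 2 × 1.5 ms = 3 ms.
End-to-end = 10.3 ms.

10.3 ms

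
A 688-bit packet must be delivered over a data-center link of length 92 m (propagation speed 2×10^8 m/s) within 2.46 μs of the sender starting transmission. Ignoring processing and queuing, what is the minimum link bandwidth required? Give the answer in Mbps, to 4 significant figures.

Propagation delay = 92 / 200000000 = 0.46 μs.
Transmission budget = 2.46 − 0.46 = 2 μs.
R ≥ L / t_tx = 688 bits / 2e-06 s = 344.0 Mbps.

344.0 Mbps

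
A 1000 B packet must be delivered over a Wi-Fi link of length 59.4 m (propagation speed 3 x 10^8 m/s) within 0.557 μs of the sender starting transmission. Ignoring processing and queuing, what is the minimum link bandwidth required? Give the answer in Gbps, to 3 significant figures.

L = 8000 bits.
Propagation delay = 59.4 / 300000000 = 0.198 μs.
Transmission budget = 0.557 − 0.198 = 0.359 μs.
R ≥ L / t_tx = 8000 bits / 3.59e-07 s = 22.3 Gbps.

22.3 Gbps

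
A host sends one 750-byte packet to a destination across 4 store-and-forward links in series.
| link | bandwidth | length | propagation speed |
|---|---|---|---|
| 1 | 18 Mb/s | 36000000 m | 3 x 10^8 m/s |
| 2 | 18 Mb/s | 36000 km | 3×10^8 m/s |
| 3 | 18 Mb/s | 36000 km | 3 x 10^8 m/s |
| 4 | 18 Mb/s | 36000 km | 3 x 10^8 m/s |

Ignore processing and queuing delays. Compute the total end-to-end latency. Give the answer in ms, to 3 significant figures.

L = 750 × 8 = 6000 bits.
Transmission delay per hop = L/R = 6000/18000000 = 0.333333 ms; 4 hops → 1.33333 ms.
Propagation delays (d/s per hop): 120, 120, 120, 120 ms; sum = 480 ms.
End-to-end = 481 ms.

481 ms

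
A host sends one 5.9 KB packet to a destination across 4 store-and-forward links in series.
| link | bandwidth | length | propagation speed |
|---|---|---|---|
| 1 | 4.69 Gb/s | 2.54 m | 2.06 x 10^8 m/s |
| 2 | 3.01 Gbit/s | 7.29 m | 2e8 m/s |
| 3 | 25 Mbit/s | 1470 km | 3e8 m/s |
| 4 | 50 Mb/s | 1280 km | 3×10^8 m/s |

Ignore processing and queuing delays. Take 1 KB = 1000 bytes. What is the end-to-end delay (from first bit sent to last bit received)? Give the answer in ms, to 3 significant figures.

12.0 ms

L = 47200 bits.
Transmission delays (L/R per hop): 0.010064, 0.0156811, 1.888, 0.944 ms; sum = 2.85775 ms.
Propagation delays (d/s per hop): 1.23301e-05, 3.645e-05, 4.9, 4.26667 ms; sum = 9.16672 ms.
End-to-end = 12.0 ms.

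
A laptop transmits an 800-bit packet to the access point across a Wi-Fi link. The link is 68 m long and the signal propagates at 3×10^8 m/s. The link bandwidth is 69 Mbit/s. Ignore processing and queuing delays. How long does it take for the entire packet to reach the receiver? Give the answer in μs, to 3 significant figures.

11.8 μs

Transmission delay = L/R = 800 / 69000000 = 11.5942 μs.
Propagation delay = d/s = 68 m / 300000000 m/s = 0.226667 μs.
Total = 11.8 μs.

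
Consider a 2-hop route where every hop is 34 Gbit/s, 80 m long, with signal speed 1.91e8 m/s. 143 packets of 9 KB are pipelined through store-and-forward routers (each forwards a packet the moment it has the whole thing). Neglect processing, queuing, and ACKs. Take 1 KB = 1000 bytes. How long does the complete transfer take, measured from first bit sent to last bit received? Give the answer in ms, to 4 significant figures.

0.3058 ms

Per-hop transmission t_tx = L/R = 72000/34000000000 = 0.00211765 ms.
Per-hop propagation t_prop = 80/191000000 = 0.000418848 ms.
Pipeline fill: first packet needs 2·t_tx to clear all hops; remaining 142 packets each add one t_tx.
Total = (2+143-1)·t_tx + 2·t_prop = 144·0.00211765 + 2·0.000418848 = 0.3058 ms.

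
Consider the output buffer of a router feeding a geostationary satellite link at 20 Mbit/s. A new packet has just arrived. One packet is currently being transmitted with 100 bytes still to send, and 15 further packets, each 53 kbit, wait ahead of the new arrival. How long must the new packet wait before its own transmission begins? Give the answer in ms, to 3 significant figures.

Each queued packet: L/R = 53000/20000000 = 2.65 ms.
15 queued → 39.75 ms.
Plus remaining 800 bits of current packet: 0.04 ms.
Queuing delay = 39.8 ms.

39.8 ms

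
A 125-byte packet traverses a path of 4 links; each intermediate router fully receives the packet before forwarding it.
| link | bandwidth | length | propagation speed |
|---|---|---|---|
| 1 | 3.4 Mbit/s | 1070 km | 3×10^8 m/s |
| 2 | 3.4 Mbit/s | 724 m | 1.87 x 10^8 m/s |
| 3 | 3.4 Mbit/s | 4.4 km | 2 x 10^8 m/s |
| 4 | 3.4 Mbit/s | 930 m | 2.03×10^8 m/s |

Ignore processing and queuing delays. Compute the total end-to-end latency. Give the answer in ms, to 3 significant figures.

4.77 ms

L = 125 × 8 = 1000 bits.
Transmission delay per hop = L/R = 1000/3400000 = 0.294118 ms; 4 hops → 1.17647 ms.
Propagation delays (d/s per hop): 3.56667, 0.00387166, 0.022, 0.00458128 ms; sum = 3.59712 ms.
End-to-end = 4.77 ms.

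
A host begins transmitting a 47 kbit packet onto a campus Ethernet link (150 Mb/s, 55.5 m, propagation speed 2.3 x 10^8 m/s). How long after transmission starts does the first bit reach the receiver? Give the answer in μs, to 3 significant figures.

First bit experiences only propagation delay: d/s = 55.5/2.3e+08 = 0.241 μs.

0.241 μs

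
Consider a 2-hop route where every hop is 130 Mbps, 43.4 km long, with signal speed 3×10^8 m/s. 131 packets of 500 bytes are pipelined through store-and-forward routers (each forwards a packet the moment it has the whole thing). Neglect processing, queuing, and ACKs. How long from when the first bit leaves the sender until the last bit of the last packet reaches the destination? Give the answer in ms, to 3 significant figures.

Per-hop transmission t_tx = L/R = 4000/130000000 = 0.0307692 ms.
Per-hop propagation t_prop = 43400/300000000 = 0.144667 ms.
Pipeline fill: first packet needs 2·t_tx to clear all hops; remaining 130 packets each add one t_tx.
Total = (2+131-1)·t_tx + 2·t_prop = 132·0.0307692 + 2·0.144667 = 4.35 ms.

4.35 ms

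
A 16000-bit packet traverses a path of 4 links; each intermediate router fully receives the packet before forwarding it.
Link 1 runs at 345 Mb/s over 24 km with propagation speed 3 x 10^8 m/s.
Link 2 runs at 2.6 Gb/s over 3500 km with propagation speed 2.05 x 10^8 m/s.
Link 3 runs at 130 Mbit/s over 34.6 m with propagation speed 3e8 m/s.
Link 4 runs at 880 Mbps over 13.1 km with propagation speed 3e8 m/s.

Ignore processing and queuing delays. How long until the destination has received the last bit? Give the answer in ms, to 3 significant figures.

17.4 ms

Transmission delays (L/R per hop): 0.0463768, 0.00615385, 0.123077, 0.0181818 ms; sum = 0.193789 ms.
Propagation delays (d/s per hop): 0.08, 17.0732, 0.000115333, 0.0436667 ms; sum = 17.197 ms.
End-to-end = 17.4 ms.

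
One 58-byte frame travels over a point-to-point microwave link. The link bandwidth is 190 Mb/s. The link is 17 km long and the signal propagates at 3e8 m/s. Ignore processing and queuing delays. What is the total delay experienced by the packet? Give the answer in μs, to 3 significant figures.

59.1 μs

L = 58 × 8 = 464 bits.
Transmission delay = L/R = 464 / 190000000 = 2.44211 μs.
Propagation delay = d/s = 17000 m / 300000000 m/s = 56.6667 μs.
Total = 59.1 μs.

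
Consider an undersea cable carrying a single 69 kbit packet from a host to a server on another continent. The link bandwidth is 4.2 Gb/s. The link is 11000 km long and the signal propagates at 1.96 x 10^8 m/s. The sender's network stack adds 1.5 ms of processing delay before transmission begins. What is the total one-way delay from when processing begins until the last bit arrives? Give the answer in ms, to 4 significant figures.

57.64 ms

L = 69000 bits.
Transmission delay = L/R = 69000 / 4200000000 = 0.0164286 ms.
Propagation delay = d/s = 11000000 m / 196000000 m/s = 56.1224 ms.
Plus processing delay 1.5 ms = 1.5 ms.
Total = 57.64 ms.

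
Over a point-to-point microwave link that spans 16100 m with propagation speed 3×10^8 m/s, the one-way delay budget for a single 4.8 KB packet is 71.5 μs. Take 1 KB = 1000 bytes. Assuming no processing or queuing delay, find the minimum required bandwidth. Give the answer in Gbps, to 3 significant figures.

2.15 Gbps

L = 38400 bits.
Propagation delay = 16100 / 300000000 = 53.6667 μs.
Transmission budget = 71.5 − 53.6667 = 17.8333 μs.
R ≥ L / t_tx = 38400 bits / 1.78333e-05 s = 2.15 Gbps.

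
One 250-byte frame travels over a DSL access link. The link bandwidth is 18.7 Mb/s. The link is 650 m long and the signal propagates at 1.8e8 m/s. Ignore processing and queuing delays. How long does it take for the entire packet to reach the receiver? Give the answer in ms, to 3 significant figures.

L = 250 × 8 = 2000 bits.
Transmission delay = L/R = 2000 / 18700000 = 0.106952 ms.
Propagation delay = d/s = 650 m / 180000000 m/s = 0.00361111 ms.
Total = 0.111 ms.

0.111 ms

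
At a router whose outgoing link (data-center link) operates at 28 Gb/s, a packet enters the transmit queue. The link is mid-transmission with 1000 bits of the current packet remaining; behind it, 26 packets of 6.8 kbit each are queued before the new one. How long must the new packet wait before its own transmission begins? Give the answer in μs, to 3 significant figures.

6.35 μs

Each queued packet: L/R = 6800/28000000000 = 0.242857 μs.
26 queued → 6.31429 μs.
Plus remaining 1000 bits of current packet: 0.0357143 μs.
Queuing delay = 6.35 μs.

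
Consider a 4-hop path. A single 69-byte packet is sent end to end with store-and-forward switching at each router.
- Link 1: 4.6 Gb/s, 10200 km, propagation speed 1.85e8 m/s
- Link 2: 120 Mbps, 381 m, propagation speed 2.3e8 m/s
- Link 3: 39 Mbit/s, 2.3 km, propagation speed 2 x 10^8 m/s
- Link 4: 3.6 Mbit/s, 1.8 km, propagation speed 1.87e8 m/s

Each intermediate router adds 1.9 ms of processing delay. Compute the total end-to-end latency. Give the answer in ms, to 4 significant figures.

61.03 ms

L = 69 × 8 = 552 bits.
Transmission delays (L/R per hop): 0.00012, 0.0046, 0.0141538, 0.153333 ms; sum = 0.172207 ms.
Propagation delays (d/s per hop): 55.1351, 0.00165652, 0.0115, 0.00962567 ms; sum = 55.1579 ms.
Processing at 3 router(s): 3 × 1.9 ms = 5.7 ms.
End-to-end = 61.03 ms.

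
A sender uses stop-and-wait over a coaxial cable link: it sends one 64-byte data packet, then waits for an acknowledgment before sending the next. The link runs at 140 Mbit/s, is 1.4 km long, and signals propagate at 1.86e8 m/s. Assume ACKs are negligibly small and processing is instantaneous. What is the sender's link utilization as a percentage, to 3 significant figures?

t_tx = L/R = 512/140000000 = 3.65714e-06 s.
t_prop = 1400/186000000 = 7.52688e-06 s; RTT = 1.50538e-05 s.
Cycle = t_tx + RTT = 1.87109e-05 s.
Utilization = t_tx / cycle = 3.65714e-06/1.87109e-05 = 19.5 %.

19.5 %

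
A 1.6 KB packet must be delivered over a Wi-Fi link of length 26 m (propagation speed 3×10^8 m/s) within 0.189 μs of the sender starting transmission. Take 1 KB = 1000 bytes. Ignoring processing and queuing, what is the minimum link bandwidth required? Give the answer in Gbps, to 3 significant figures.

L = 12800 bits.
Propagation delay = 26 / 300000000 = 0.0866667 μs.
Transmission budget = 0.189 − 0.0866667 = 0.102333 μs.
R ≥ L / t_tx = 12800 bits / 1.02333e-07 s = 125 Gbps.

125 Gbps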